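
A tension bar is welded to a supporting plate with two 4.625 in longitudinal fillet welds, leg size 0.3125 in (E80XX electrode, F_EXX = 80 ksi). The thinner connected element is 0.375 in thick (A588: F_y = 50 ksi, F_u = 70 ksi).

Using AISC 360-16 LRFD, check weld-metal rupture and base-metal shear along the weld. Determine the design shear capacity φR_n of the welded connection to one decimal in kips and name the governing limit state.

73.6 kips (weld metal governs)

Weld metal: throat = 0.707×0.3125 = 0.22094 in, L = 2×4.625 = 9.25 in. φR_n = 0.75 × 0.6 × 80 × 0.22094 × 9.25 = 73.6 kips.
Base metal shear (0.375 in plate): yield φR_n = 1.0×0.6×50×0.375×9.25 = 104.1 kips; rupture φR_n = 0.75×0.6×70×0.375×9.25 = 109.3 kips; take 104.1 kips (yield).
Governing: min(73.6, 104.1) = 73.6 kips → weld metal.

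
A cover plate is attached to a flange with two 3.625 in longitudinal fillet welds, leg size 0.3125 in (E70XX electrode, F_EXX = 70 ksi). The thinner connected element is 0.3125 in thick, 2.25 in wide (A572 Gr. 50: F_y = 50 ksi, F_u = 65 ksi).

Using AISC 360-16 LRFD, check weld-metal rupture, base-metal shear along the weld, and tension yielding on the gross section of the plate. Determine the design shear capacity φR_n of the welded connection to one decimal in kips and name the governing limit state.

Weld metal: throat = 0.707×0.3125 = 0.22094 in, L = 2×3.625 = 7.25 in. φR_n = 0.75 × 0.6 × 70 × 0.22094 × 7.25 = 50.5 kips.
Base metal shear (0.3125 in plate): yield φR_n = 1.0×0.6×50×0.3125×7.25 = 68.0 kips; rupture φR_n = 0.75×0.6×65×0.3125×7.25 = 66.3 kips; take 66.3 kips (rupture).
Tension yield (gross): A_g = 2.25×0.3125 = 0.70313 in². φR_n = 0.90 × 50 × 0.70313 = 31.6 kips.
Governing: min(50.5, 66.3, 31.6) = 31.6 kips → gross-section yield.

31.6 kips (gross-section yield governs)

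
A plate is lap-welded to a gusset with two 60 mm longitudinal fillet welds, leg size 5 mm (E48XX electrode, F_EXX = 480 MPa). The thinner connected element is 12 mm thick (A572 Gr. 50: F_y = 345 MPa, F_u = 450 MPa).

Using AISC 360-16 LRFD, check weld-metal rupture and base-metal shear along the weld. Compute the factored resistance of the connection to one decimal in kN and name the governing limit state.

Weld metal: throat = 0.707×5 = 3.535 mm, L = 2×60 = 120 mm. φR_n = 0.75 × 0.6 × 480 × 3.535 × 120 = 91.6 kN.
Base metal shear (12 mm plate): yield φR_n = 1.0×0.6×345×12×120 = 298.1 kN; rupture φR_n = 0.75×0.6×450×12×120 = 291.6 kN; take 291.6 kN (rupture).
Governing: min(91.6, 291.6) = 91.6 kN → weld metal.

91.6 kN (weld metal governs)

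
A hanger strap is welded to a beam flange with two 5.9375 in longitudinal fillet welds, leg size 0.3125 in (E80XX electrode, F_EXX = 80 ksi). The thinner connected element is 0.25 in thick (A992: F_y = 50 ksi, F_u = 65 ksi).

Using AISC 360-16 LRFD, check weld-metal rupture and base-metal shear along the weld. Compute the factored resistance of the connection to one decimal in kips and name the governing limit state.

Weld metal: throat = 0.707×0.3125 = 0.22094 in, L = 2×5.9375 = 11.875 in. φR_n = 0.75 × 0.6 × 80 × 0.22094 × 11.875 = 94.5 kips.
Base metal shear (0.25 in plate): yield φR_n = 1.0×0.6×50×0.25×11.875 = 89.1 kips; rupture φR_n = 0.75×0.6×65×0.25×11.875 = 86.8 kips; take 86.8 kips (rupture).
Governing: min(94.5, 86.8) = 86.8 kips → base-metal shear.

86.8 kips (base-metal shear governs)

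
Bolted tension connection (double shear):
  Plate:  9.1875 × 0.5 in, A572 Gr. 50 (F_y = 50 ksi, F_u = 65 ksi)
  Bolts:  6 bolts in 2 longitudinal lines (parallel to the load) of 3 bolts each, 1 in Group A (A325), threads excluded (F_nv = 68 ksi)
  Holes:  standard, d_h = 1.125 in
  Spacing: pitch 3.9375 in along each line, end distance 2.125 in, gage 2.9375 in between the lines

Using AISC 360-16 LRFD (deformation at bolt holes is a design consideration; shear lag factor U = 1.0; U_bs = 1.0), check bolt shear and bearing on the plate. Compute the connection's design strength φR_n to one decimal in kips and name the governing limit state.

325.4 kips (bearing governs)

Bolt shear: A_b = π(1)²/4 = 0.7854 in². φR_n = 0.75 × 68 × 0.7854 × 6 × 2 = 480.7 kips.
Bearing (0.5 in plate, F_u = 65 ksi): end bolts L_c = 2.125 − 1.125/2 = 1.5625, R_n = min(1.2×1.5625×0.5×65, 2.4×1×0.5×65) = 60.938 kips/bolt; interior L_c = 3.9375 − 1.125 = 2.8125, R_n = 78 kips/bolt. φR_n = 0.75 × (2×60.938 + 4×78) = 325.4 kips.
Governing: min(480.7, 325.4) = 325.4 kips → bearing.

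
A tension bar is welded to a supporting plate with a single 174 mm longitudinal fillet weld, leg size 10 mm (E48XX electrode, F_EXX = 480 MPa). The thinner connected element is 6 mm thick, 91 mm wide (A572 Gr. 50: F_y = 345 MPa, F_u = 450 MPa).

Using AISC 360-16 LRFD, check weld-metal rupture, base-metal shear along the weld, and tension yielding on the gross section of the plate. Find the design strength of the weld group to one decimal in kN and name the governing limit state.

169.5 kN (gross-section yield governs)

Weld metal: throat = 0.707×10 = 7.07 mm, L = 174 mm. φR_n = 0.75 × 0.6 × 480 × 7.07 × 174 = 265.7 kN.
Base metal shear (6 mm plate): yield φR_n = 1.0×0.6×345×6×174 = 216.1 kN; rupture φR_n = 0.75×0.6×450×6×174 = 211.4 kN; take 211.4 kN (rupture).
Tension yield (gross): A_g = 91×6 = 546 mm². φR_n = 0.90 × 345 × 546 = 169.5 kN.
Governing: min(265.7, 211.4, 169.5) = 169.5 kN → gross-section yield.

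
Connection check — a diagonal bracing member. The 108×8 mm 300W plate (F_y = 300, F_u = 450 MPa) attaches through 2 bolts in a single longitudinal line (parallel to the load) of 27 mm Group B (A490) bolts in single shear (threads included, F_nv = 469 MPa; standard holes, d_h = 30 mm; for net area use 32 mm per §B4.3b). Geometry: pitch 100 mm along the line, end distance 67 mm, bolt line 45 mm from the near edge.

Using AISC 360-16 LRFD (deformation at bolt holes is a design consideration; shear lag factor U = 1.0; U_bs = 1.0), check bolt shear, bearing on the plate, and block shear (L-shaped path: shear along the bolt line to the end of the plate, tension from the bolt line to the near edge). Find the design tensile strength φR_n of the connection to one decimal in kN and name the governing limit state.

Bolt shear: A_b = π(27)²/4 = 572.56 mm². φR_n = 0.75 × 469 × 572.56 × 2 × 1 = 402.8 kN.
Bearing (8 mm plate, F_u = 450 MPa): end bolts L_c = 67 − 30/2 = 52, R_n = min(1.2×52×8×450, 2.4×27×8×450) = 224.64 kN/bolt; interior L_c = 100 − 30 = 70, R_n = 233.28 kN/bolt. φR_n = 0.75 × (1×224.64 + 1×233.28) = 343.4 kN.
Block shear: shear path 1×[67+1×100] = 1×167 mm, A_gv = 1336, A_nv = 1×(167 − 1.5×32)×8 = 952 mm²; tension to near edge: (45 − 0.5×32)×8 = 232 mm². R_n = min(0.6×450×952, 0.6×300×1336) + 1.0×450×232 = min(257.04, 240.48) + 104.4 = 344.88 kN. φR_n = 0.75 × 344.88 = 258.7 kN.
Governing: min(402.8, 343.4, 258.7) = 258.7 kN → block shear.

258.7 kN (block shear governs)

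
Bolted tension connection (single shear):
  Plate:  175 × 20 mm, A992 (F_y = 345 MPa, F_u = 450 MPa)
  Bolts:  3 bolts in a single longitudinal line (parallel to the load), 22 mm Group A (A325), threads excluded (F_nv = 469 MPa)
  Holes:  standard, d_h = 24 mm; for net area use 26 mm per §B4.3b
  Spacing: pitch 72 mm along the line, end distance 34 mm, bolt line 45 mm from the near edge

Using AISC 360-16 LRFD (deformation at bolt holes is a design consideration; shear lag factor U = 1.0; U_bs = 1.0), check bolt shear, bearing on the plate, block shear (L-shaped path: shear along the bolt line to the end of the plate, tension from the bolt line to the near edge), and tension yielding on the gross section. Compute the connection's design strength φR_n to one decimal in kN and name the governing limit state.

401.1 kN (bolt shear governs)

Bolt shear: A_b = π(22)²/4 = 380.13 mm². φR_n = 0.75 × 469 × 380.13 × 3 × 1 = 401.1 kN.
Bearing (20 mm plate, F_u = 450 MPa): end bolts L_c = 34 − 24/2 = 22, R_n = min(1.2×22×20×450, 2.4×22×20×450) = 237.6 kN/bolt; interior L_c = 72 − 24 = 48, R_n = 475.2 kN/bolt. φR_n = 0.75 × (1×237.6 + 2×475.2) = 891.0 kN.
Block shear: shear path 1×[34+2×72] = 1×178 mm, A_gv = 3560, A_nv = 1×(178 − 2.5×26)×20 = 2260 mm²; tension to near edge: (45 − 0.5×26)×20 = 640 mm². R_n = min(0.6×450×2260, 0.6×345×3560) + 1.0×450×640 = min(610.2, 736.92) + 288 = 898.2 kN. φR_n = 0.75 × 898.2 = 673.7 kN.
Tension yield (gross): A_g = 175×20 = 3500 mm². φR_n = 0.90 × 345 × 3500 = 1086.8 kN.
Governing: min(401.1, 891.0, 673.7, 1086.8) = 401.1 kN → bolt shear.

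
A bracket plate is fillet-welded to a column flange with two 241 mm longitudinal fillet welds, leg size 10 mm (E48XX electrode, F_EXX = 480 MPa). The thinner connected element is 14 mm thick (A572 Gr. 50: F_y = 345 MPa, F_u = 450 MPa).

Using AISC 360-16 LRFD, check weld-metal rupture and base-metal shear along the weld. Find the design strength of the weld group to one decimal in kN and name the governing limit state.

736.1 kN (weld metal governs)

Weld metal: throat = 0.707×10 = 7.07 mm, L = 2×241 = 482 mm. φR_n = 0.75 × 0.6 × 480 × 7.07 × 482 = 736.1 kN.
Base metal shear (14 mm plate): yield φR_n = 1.0×0.6×345×14×482 = 1396.8 kN; rupture φR_n = 0.75×0.6×450×14×482 = 1366.5 kN; take 1366.5 kN (rupture).
Governing: min(736.1, 1366.5) = 736.1 kN → weld metal.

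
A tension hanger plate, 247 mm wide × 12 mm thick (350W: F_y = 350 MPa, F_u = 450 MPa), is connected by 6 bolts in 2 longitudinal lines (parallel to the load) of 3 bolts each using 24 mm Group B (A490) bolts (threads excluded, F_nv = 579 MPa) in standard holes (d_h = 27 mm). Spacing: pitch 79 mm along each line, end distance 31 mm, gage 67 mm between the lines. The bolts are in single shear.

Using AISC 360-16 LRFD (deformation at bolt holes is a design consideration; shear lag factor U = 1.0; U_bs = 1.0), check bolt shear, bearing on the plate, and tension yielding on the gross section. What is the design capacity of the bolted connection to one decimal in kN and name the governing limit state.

933.7 kN (gross-section yield governs)

Bolt shear: A_b = π(24)²/4 = 452.39 mm². φR_n = 0.75 × 579 × 452.39 × 6 × 1 = 1178.7 kN.
Bearing (12 mm plate, F_u = 450 MPa): end bolts L_c = 31 − 27/2 = 17.5, R_n = min(1.2×17.5×12×450, 2.4×24×12×450) = 113.4 kN/bolt; interior L_c = 79 − 27 = 52, R_n = 311.04 kN/bolt. φR_n = 0.75 × (2×113.4 + 4×311.04) = 1103.2 kN.
Tension yield (gross): A_g = 247×12 = 2964 mm². φR_n = 0.90 × 350 × 2964 = 933.7 kN.
Governing: min(1178.7, 1103.2, 933.7) = 933.7 kN → gross-section yield.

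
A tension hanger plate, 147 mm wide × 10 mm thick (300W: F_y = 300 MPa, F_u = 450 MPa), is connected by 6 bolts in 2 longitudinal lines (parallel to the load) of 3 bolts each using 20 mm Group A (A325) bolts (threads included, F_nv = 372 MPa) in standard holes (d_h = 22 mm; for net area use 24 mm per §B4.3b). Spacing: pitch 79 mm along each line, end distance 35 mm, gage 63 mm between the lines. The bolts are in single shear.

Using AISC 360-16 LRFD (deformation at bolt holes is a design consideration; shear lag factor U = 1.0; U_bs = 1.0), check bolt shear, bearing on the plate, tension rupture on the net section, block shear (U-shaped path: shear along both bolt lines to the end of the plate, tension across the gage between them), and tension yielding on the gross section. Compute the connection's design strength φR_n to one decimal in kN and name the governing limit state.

Bolt shear: A_b = π(20)²/4 = 314.16 mm². φR_n = 0.75 × 372 × 314.16 × 6 × 1 = 525.9 kN.
Bearing (10 mm plate, F_u = 450 MPa): end bolts L_c = 35 − 22/2 = 24, R_n = min(1.2×24×10×450, 2.4×20×10×450) = 129.6 kN/bolt; interior L_c = 79 − 22 = 57, R_n = 216 kN/bolt. φR_n = 0.75 × (2×129.6 + 4×216) = 842.4 kN.
Tension rupture (net): A_n = (147 − 2×24)×10 = 990 mm² (U = 1.0, A_e = A_n). φR_n = 0.75 × 450 × 990 = 334.1 kN.
Block shear: shear path 2×[35+2×79] = 2×193 mm, A_gv = 3860, A_nv = 2×(193 − 2.5×24)×10 = 2660 mm²; tension across gage: (63 − 1×24)×10 = 390 mm². R_n = min(0.6×450×2660, 0.6×300×3860) + 1.0×450×390 = min(718.2, 694.8) + 175.5 = 870.3 kN. φR_n = 0.75 × 870.3 = 652.7 kN.
Tension yield (gross): A_g = 147×10 = 1470 mm². φR_n = 0.90 × 300 × 1470 = 396.9 kN.
Governing: min(525.9, 842.4, 334.1, 652.7, 396.9) = 334.1 kN → net-section rupture.

334.1 kN (net-section rupture governs)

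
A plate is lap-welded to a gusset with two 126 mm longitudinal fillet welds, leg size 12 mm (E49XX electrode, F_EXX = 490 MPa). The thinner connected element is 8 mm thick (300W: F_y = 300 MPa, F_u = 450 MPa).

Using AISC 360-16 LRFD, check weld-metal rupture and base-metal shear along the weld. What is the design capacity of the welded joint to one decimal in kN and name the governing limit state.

Weld metal: throat = 0.707×12 = 8.484 mm, L = 2×126 = 252 mm. φR_n = 0.75 × 0.6 × 490 × 8.484 × 252 = 471.4 kN.
Base metal shear (8 mm plate): yield φR_n = 1.0×0.6×300×8×252 = 362.9 kN; rupture φR_n = 0.75×0.6×450×8×252 = 408.2 kN; take 362.9 kN (yield).
Governing: min(471.4, 362.9) = 362.9 kN → base-metal shear.

362.9 kN (base-metal shear governs)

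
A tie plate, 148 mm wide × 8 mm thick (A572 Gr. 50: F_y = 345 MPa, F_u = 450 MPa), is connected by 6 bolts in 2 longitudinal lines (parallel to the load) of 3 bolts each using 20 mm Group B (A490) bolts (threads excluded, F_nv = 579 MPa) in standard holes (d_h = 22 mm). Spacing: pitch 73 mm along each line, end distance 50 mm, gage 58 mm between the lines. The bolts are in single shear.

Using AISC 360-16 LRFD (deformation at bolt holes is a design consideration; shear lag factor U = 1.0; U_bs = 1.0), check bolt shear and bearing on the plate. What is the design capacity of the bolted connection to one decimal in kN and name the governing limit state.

Bolt shear: A_b = π(20)²/4 = 314.16 mm². φR_n = 0.75 × 579 × 314.16 × 6 × 1 = 818.5 kN.
Bearing (8 mm plate, F_u = 450 MPa): end bolts L_c = 50 − 22/2 = 39, R_n = min(1.2×39×8×450, 2.4×20×8×450) = 168.48 kN/bolt; interior L_c = 73 − 22 = 51, R_n = 172.8 kN/bolt. φR_n = 0.75 × (2×168.48 + 4×172.8) = 771.1 kN.
Governing: min(818.5, 771.1) = 771.1 kN → bearing.

771.1 kN (bearing governs)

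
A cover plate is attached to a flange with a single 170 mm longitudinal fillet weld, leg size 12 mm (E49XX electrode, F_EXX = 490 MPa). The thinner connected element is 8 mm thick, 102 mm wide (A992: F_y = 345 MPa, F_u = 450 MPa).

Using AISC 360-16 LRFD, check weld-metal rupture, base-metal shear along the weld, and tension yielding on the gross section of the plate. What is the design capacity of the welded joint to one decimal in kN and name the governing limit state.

Weld metal: throat = 0.707×12 = 8.484 mm, L = 170 mm. φR_n = 0.75 × 0.6 × 490 × 8.484 × 170 = 318.0 kN.
Base metal shear (8 mm plate): yield φR_n = 1.0×0.6×345×8×170 = 281.5 kN; rupture φR_n = 0.75×0.6×450×8×170 = 275.4 kN; take 275.4 kN (rupture).
Tension yield (gross): A_g = 102×8 = 816 mm². φR_n = 0.90 × 345 × 816 = 253.4 kN.
Governing: min(318.0, 275.4, 253.4) = 253.4 kN → gross-section yield.

253.4 kN (gross-section yield governs)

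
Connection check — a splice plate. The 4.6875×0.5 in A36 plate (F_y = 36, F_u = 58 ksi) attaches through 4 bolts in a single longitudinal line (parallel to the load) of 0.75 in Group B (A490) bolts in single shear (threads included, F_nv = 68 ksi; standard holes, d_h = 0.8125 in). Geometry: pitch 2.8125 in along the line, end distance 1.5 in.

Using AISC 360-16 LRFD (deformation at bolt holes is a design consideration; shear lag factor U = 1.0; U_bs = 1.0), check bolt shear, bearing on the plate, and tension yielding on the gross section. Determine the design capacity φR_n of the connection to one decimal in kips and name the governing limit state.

Bolt shear: A_b = π(0.75)²/4 = 0.44179 in². φR_n = 0.75 × 68 × 0.44179 × 4 × 1 = 90.1 kips.
Bearing (0.5 in plate, F_u = 58 ksi): end bolts L_c = 1.5 − 0.8125/2 = 1.09375, R_n = min(1.2×1.09375×0.5×58, 2.4×0.75×0.5×58) = 38.063 kips/bolt; interior L_c = 2.8125 − 0.8125 = 2, R_n = 52.2 kips/bolt. φR_n = 0.75 × (1×38.063 + 3×52.2) = 146.0 kips.
Tension yield (gross): A_g = 4.6875×0.5 = 2.3438 in². φR_n = 0.90 × 36 × 2.3438 = 75.9 kips.
Governing: min(90.1, 146.0, 75.9) = 75.9 kips → gross-section yield.

75.9 kips (gross-section yield governs)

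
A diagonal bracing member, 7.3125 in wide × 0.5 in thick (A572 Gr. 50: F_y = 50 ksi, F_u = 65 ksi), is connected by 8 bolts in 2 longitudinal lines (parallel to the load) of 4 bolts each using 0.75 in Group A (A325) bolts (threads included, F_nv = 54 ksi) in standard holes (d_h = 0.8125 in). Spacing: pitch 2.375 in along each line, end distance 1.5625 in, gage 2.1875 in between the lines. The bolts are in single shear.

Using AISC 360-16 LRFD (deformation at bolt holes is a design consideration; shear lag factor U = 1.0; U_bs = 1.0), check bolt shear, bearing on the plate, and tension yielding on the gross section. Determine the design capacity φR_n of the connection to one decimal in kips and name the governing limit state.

Bolt shear: A_b = π(0.75)²/4 = 0.44179 in². φR_n = 0.75 × 54 × 0.44179 × 8 × 1 = 143.1 kips.
Bearing (0.5 in plate, F_u = 65 ksi): end bolts L_c = 1.5625 − 0.8125/2 = 1.15625, R_n = min(1.2×1.15625×0.5×65, 2.4×0.75×0.5×65) = 45.094 kips/bolt; interior L_c = 2.375 − 0.8125 = 1.5625, R_n = 58.5 kips/bolt. φR_n = 0.75 × (2×45.094 + 6×58.5) = 330.9 kips.
Tension yield (gross): A_g = 7.3125×0.5 = 3.6563 in². φR_n = 0.90 × 50 × 3.6563 = 164.5 kips.
Governing: min(143.1, 330.9, 164.5) = 143.1 kips → bolt shear.

143.1 kips (bolt shear governs)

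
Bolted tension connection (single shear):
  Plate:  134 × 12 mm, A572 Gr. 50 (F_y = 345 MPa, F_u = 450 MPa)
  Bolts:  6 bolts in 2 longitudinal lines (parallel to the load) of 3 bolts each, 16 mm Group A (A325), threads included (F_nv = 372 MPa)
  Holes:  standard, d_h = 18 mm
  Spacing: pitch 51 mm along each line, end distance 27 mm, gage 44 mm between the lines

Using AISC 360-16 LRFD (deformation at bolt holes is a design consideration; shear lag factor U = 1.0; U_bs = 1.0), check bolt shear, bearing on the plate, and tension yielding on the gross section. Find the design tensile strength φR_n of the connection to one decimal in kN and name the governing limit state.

336.6 kN (bolt shear governs)

Bolt shear: A_b = π(16)²/4 = 201.06 mm². φR_n = 0.75 × 372 × 201.06 × 6 × 1 = 336.6 kN.
Bearing (12 mm plate, F_u = 450 MPa): end bolts L_c = 27 − 18/2 = 18, R_n = min(1.2×18×12×450, 2.4×16×12×450) = 116.64 kN/bolt; interior L_c = 51 − 18 = 33, R_n = 207.36 kN/bolt. φR_n = 0.75 × (2×116.64 + 4×207.36) = 797.0 kN.
Tension yield (gross): A_g = 134×12 = 1608 mm². φR_n = 0.90 × 345 × 1608 = 499.3 kN.
Governing: min(336.6, 797.0, 499.3) = 336.6 kN → bolt shear.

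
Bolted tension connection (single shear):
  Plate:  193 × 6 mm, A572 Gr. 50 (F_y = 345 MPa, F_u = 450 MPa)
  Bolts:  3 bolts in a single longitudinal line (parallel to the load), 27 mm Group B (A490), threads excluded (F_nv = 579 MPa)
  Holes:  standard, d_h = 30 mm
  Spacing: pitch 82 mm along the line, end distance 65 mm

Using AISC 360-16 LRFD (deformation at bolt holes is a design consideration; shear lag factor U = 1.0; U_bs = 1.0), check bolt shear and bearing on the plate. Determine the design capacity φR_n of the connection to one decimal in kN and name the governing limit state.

374.2 kN (bearing governs)

Bolt shear: A_b = π(27)²/4 = 572.56 mm². φR_n = 0.75 × 579 × 572.56 × 3 × 1 = 745.9 kN.
Bearing (6 mm plate, F_u = 450 MPa): end bolts L_c = 65 − 30/2 = 50, R_n = min(1.2×50×6×450, 2.4×27×6×450) = 162 kN/bolt; interior L_c = 82 − 30 = 52, R_n = 168.48 kN/bolt. φR_n = 0.75 × (1×162 + 2×168.48) = 374.2 kN.
Governing: min(745.9, 374.2) = 374.2 kN → bearing.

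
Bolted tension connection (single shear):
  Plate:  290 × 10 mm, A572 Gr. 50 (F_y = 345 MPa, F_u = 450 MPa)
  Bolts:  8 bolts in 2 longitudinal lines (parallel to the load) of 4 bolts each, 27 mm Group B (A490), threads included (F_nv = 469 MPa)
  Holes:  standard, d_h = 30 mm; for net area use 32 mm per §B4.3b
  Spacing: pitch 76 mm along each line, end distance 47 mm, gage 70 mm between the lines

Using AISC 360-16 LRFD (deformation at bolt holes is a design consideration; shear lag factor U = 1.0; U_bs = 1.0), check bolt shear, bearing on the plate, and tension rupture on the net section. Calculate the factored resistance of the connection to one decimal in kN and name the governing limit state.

Bolt shear: A_b = π(27)²/4 = 572.56 mm². φR_n = 0.75 × 469 × 572.56 × 8 × 1 = 1611.2 kN.
Bearing (10 mm plate, F_u = 450 MPa): end bolts L_c = 47 − 30/2 = 32, R_n = min(1.2×32×10×450, 2.4×27×10×450) = 172.8 kN/bolt; interior L_c = 76 − 30 = 46, R_n = 248.4 kN/bolt. φR_n = 0.75 × (2×172.8 + 6×248.4) = 1377.0 kN.
Tension rupture (net): A_n = (290 − 2×32)×10 = 2260 mm² (U = 1.0, A_e = A_n). φR_n = 0.75 × 450 × 2260 = 762.8 kN.
Governing: min(1611.2, 1377.0, 762.8) = 762.8 kN → net-section rupture.

762.8 kN (net-section rupture governs)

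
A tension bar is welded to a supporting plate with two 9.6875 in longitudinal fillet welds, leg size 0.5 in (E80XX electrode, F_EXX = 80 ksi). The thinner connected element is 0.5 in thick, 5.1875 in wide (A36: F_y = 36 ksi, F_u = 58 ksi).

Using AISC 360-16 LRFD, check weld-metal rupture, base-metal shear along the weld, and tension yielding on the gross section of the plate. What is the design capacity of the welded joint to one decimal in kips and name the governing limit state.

84.0 kips (gross-section yield governs)

Weld metal: throat = 0.707×0.5 = 0.3535 in, L = 2×9.6875 = 19.375 in. φR_n = 0.75 × 0.6 × 80 × 0.3535 × 19.375 = 246.6 kips.
Base metal shear (0.5 in plate): yield φR_n = 1.0×0.6×36×0.5×19.375 = 209.3 kips; rupture φR_n = 0.75×0.6×58×0.5×19.375 = 252.8 kips; take 209.3 kips (yield).
Tension yield (gross): A_g = 5.1875×0.5 = 2.5938 in². φR_n = 0.90 × 36 × 2.5938 = 84.0 kips.
Governing: min(246.6, 209.3, 84.0) = 84.0 kips → gross-section yield.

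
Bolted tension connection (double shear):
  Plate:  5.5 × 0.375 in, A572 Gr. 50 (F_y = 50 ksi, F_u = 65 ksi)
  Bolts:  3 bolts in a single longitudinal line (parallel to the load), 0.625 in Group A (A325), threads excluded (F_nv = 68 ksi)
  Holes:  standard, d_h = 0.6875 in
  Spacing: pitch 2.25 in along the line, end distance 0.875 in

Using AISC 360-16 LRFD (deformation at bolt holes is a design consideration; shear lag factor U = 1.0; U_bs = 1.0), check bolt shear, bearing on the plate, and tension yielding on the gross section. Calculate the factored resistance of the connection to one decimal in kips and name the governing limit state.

Bolt shear: A_b = π(0.625)²/4 = 0.3068 in². φR_n = 0.75 × 68 × 0.3068 × 3 × 2 = 93.9 kips.
Bearing (0.375 in plate, F_u = 65 ksi): end bolts L_c = 0.875 − 0.6875/2 = 0.53125, R_n = min(1.2×0.53125×0.375×65, 2.4×0.625×0.375×65) = 15.539 kips/bolt; interior L_c = 2.25 − 0.6875 = 1.5625, R_n = 36.563 kips/bolt. φR_n = 0.75 × (1×15.539 + 2×36.563) = 66.5 kips.
Tension yield (gross): A_g = 5.5×0.375 = 2.0625 in². φR_n = 0.90 × 50 × 2.0625 = 92.8 kips.
Governing: min(93.9, 66.5, 92.8) = 66.5 kips → bearing.

66.5 kips (bearing governs)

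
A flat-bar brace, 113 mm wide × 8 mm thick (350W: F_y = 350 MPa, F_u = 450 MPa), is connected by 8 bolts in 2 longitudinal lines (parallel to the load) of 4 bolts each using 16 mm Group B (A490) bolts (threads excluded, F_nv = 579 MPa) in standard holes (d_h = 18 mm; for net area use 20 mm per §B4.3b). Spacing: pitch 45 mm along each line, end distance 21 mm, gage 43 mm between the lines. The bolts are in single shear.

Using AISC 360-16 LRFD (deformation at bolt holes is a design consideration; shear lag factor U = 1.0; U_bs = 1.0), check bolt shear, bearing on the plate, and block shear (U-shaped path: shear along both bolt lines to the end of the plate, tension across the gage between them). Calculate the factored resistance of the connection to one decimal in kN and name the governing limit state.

Bolt shear: A_b = π(16)²/4 = 201.06 mm². φR_n = 0.75 × 579 × 201.06 × 8 × 1 = 698.5 kN.
Bearing (8 mm plate, F_u = 450 MPa): end bolts L_c = 21 − 18/2 = 12, R_n = min(1.2×12×8×450, 2.4×16×8×450) = 51.84 kN/bolt; interior L_c = 45 − 18 = 27, R_n = 116.64 kN/bolt. φR_n = 0.75 × (2×51.84 + 6×116.64) = 602.6 kN.
Block shear: shear path 2×[21+3×45] = 2×156 mm, A_gv = 2496, A_nv = 2×(156 − 3.5×20)×8 = 1376 mm²; tension across gage: (43 − 1×20)×8 = 184 mm². R_n = min(0.6×450×1376, 0.6×350×2496) + 1.0×450×184 = min(371.52, 524.16) + 82.8 = 454.32 kN. φR_n = 0.75 × 454.32 = 340.7 kN.
Governing: min(698.5, 602.6, 340.7) = 340.7 kN → block shear.

340.7 kN (block shear governs)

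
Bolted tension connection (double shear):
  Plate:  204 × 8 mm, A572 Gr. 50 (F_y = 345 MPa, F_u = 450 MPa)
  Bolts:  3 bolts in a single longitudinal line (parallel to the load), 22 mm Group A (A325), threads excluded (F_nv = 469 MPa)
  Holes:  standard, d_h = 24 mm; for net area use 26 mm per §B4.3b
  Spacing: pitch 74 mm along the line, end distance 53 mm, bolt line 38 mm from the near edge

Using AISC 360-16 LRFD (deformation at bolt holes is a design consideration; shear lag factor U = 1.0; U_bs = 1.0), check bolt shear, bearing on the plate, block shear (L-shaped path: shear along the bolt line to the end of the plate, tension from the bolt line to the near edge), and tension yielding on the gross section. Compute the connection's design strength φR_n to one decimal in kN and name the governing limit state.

Bolt shear: A_b = π(22)²/4 = 380.13 mm². φR_n = 0.75 × 469 × 380.13 × 3 × 2 = 802.3 kN.
Bearing (8 mm plate, F_u = 450 MPa): end bolts L_c = 53 − 24/2 = 41, R_n = min(1.2×41×8×450, 2.4×22×8×450) = 177.12 kN/bolt; interior L_c = 74 − 24 = 50, R_n = 190.08 kN/bolt. φR_n = 0.75 × (1×177.12 + 2×190.08) = 418.0 kN.
Block shear: shear path 1×[53+2×74] = 1×201 mm, A_gv = 1608, A_nv = 1×(201 − 2.5×26)×8 = 1088 mm²; tension to near edge: (38 − 0.5×26)×8 = 200 mm². R_n = min(0.6×450×1088, 0.6×345×1608) + 1.0×450×200 = min(293.76, 332.86) + 90 = 383.76 kN. φR_n = 0.75 × 383.76 = 287.8 kN.
Tension yield (gross): A_g = 204×8 = 1632 mm². φR_n = 0.90 × 345 × 1632 = 506.7 kN.
Governing: min(802.3, 418.0, 287.8, 506.7) = 287.8 kN → block shear.

287.8 kN (block shear governs)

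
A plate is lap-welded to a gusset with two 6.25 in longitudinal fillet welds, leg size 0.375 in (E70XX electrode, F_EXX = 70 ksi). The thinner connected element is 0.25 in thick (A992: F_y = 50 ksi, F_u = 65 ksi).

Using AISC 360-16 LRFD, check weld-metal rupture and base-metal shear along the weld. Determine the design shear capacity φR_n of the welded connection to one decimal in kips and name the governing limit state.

Weld metal: throat = 0.707×0.375 = 0.26513 in, L = 2×6.25 = 12.5 in. φR_n = 0.75 × 0.6 × 70 × 0.26513 × 12.5 = 104.4 kips.
Base metal shear (0.25 in plate): yield φR_n = 1.0×0.6×50×0.25×12.5 = 93.8 kips; rupture φR_n = 0.75×0.6×65×0.25×12.5 = 91.4 kips; take 91.4 kips (rupture).
Governing: min(104.4, 91.4) = 91.4 kips → base-metal shear.

91.4 kips (base-metal shear governs)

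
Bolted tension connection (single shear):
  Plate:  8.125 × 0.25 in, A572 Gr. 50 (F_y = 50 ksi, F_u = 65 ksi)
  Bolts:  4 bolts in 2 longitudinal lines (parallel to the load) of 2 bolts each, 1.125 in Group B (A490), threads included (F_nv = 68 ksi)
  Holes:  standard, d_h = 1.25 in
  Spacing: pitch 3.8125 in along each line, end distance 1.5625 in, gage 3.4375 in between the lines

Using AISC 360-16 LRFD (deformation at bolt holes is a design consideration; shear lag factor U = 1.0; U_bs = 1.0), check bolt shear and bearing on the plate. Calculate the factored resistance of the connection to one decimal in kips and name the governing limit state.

93.2 kips (bearing governs)

Bolt shear: A_b = π(1.125)²/4 = 0.99402 in². φR_n = 0.75 × 68 × 0.99402 × 4 × 1 = 202.8 kips.
Bearing (0.25 in plate, F_u = 65 ksi): end bolts L_c = 1.5625 − 1.25/2 = 0.9375, R_n = min(1.2×0.9375×0.25×65, 2.4×1.125×0.25×65) = 18.281 kips/bolt; interior L_c = 3.8125 − 1.25 = 2.5625, R_n = 43.875 kips/bolt. φR_n = 0.75 × (2×18.281 + 2×43.875) = 93.2 kips.
Governing: min(202.8, 93.2) = 93.2 kips → bearing.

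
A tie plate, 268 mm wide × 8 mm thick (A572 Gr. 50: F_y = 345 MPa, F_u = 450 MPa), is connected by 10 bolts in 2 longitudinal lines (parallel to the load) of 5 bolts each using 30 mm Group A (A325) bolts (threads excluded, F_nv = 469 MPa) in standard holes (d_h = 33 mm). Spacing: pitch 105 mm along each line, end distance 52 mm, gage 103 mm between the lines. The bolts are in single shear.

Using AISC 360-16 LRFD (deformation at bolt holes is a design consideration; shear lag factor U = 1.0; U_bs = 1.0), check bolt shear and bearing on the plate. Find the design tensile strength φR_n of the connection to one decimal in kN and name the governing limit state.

1785.2 kN (bearing governs)

Bolt shear: A_b = π(30)²/4 = 706.86 mm². φR_n = 0.75 × 469 × 706.86 × 10 × 1 = 2486.4 kN.
Bearing (8 mm plate, F_u = 450 MPa): end bolts L_c = 52 − 33/2 = 35.5, R_n = min(1.2×35.5×8×450, 2.4×30×8×450) = 153.36 kN/bolt; interior L_c = 105 − 33 = 72, R_n = 259.2 kN/bolt. φR_n = 0.75 × (2×153.36 + 8×259.2) = 1785.2 kN.
Governing: min(2486.4, 1785.2) = 1785.2 kN → bearing.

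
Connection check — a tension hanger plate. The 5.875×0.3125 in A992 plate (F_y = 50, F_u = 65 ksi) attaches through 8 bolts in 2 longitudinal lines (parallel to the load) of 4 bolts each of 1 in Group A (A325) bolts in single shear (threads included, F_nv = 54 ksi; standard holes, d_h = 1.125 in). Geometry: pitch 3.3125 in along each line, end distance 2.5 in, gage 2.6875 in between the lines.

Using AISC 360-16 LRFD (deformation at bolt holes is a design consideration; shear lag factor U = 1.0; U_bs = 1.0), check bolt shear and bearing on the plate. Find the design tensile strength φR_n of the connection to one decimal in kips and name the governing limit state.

Bolt shear: A_b = π(1)²/4 = 0.7854 in². φR_n = 0.75 × 54 × 0.7854 × 8 × 1 = 254.5 kips.
Bearing (0.3125 in plate, F_u = 65 ksi): end bolts L_c = 2.5 − 1.125/2 = 1.9375, R_n = min(1.2×1.9375×0.3125×65, 2.4×1×0.3125×65) = 47.227 kips/bolt; interior L_c = 3.3125 − 1.125 = 2.1875, R_n = 48.75 kips/bolt. φR_n = 0.75 × (2×47.227 + 6×48.75) = 290.2 kips.
Governing: min(254.5, 290.2) = 254.5 kips → bolt shear.

254.5 kips (bolt shear governs)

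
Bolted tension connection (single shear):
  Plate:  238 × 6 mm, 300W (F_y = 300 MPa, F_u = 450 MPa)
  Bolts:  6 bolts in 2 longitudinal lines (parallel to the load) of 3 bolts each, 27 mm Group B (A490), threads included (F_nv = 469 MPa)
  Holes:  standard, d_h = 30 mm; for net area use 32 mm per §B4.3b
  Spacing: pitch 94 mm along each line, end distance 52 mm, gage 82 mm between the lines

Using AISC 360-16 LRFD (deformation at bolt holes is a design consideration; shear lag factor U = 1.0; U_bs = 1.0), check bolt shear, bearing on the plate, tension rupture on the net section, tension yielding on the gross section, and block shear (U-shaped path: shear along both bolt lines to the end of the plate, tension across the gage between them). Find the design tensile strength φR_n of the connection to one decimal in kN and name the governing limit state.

Bolt shear: A_b = π(27)²/4 = 572.56 mm². φR_n = 0.75 × 469 × 572.56 × 6 × 1 = 1208.4 kN.
Bearing (6 mm plate, F_u = 450 MPa): end bolts L_c = 52 − 30/2 = 37, R_n = min(1.2×37×6×450, 2.4×27×6×450) = 119.88 kN/bolt; interior L_c = 94 − 30 = 64, R_n = 174.96 kN/bolt. φR_n = 0.75 × (2×119.88 + 4×174.96) = 704.7 kN.
Tension rupture (net): A_n = (238 − 2×32)×6 = 1044 mm² (U = 1.0, A_e = A_n). φR_n = 0.75 × 450 × 1044 = 352.4 kN.
Tension yield (gross): A_g = 238×6 = 1428 mm². φR_n = 0.90 × 300 × 1428 = 385.6 kN.
Block shear: shear path 2×[52+2×94] = 2×240 mm, A_gv = 2880, A_nv = 2×(240 − 2.5×32)×6 = 1920 mm²; tension across gage: (82 − 1×32)×6 = 300 mm². R_n = min(0.6×450×1920, 0.6×300×2880) + 1.0×450×300 = min(518.4, 518.4) + 135 = 653.4 kN. φR_n = 0.75 × 653.4 = 490.1 kN.
Governing: min(1208.4, 704.7, 352.4, 385.6, 490.1) = 352.4 kN → net-section rupture.

352.4 kN (net-section rupture governs)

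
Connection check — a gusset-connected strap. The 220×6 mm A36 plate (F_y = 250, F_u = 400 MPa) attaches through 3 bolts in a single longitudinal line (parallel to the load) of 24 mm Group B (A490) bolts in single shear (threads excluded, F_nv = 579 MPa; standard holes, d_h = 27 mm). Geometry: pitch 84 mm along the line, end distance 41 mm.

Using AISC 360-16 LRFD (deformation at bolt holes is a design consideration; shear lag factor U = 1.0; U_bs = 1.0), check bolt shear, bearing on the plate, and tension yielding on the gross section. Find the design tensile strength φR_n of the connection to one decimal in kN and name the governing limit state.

Bolt shear: A_b = π(24)²/4 = 452.39 mm². φR_n = 0.75 × 579 × 452.39 × 3 × 1 = 589.4 kN.
Bearing (6 mm plate, F_u = 400 MPa): end bolts L_c = 41 − 27/2 = 27.5, R_n = min(1.2×27.5×6×400, 2.4×24×6×400) = 79.2 kN/bolt; interior L_c = 84 − 27 = 57, R_n = 138.24 kN/bolt. φR_n = 0.75 × (1×79.2 + 2×138.24) = 266.8 kN.
Tension yield (gross): A_g = 220×6 = 1320 mm². φR_n = 0.90 × 250 × 1320 = 297.0 kN.
Governing: min(589.4, 266.8, 297.0) = 266.8 kN → bearing.

266.8 kN (bearing governs)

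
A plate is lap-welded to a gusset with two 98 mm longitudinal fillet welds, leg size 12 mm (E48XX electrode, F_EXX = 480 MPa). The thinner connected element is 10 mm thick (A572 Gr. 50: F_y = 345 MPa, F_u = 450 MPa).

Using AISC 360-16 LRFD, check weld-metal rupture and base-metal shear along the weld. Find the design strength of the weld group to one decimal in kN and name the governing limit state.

Weld metal: throat = 0.707×12 = 8.484 mm, L = 2×98 = 196 mm. φR_n = 0.75 × 0.6 × 480 × 8.484 × 196 = 359.2 kN.
Base metal shear (10 mm plate): yield φR_n = 1.0×0.6×345×10×196 = 405.7 kN; rupture φR_n = 0.75×0.6×450×10×196 = 396.9 kN; take 396.9 kN (rupture).
Governing: min(359.2, 396.9) = 359.2 kN → weld metal.

359.2 kN (weld metal governs)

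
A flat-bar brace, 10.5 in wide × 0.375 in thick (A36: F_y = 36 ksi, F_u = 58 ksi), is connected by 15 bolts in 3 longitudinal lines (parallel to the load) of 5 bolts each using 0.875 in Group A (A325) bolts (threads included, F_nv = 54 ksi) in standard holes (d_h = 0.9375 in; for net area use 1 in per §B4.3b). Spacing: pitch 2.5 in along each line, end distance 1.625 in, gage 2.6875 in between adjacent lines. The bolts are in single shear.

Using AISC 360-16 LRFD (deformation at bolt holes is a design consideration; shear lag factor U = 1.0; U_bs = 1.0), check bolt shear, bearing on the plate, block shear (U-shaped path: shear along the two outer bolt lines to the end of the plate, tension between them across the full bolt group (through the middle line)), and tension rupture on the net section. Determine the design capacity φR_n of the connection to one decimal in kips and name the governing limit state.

122.3 kips (net-section rupture governs)

Bolt shear: A_b = π(0.875)²/4 = 0.60132 in². φR_n = 0.75 × 54 × 0.60132 × 15 × 1 = 365.3 kips.
Bearing (0.375 in plate, F_u = 58 ksi): end bolts L_c = 1.625 − 0.9375/2 = 1.15625, R_n = min(1.2×1.15625×0.375×58, 2.4×0.875×0.375×58) = 30.178 kips/bolt; interior L_c = 2.5 − 0.9375 = 1.5625, R_n = 40.781 kips/bolt. φR_n = 0.75 × (3×30.178 + 12×40.781) = 434.9 kips.
Block shear: shear path 2×[1.625+4×2.5] = 2×11.625 in, A_gv = 8.7188, A_nv = 2×(11.625 − 4.5×1)×0.375 = 5.3438 in²; tension across gage: (5.375 − 2×1)×0.375 = 1.2656 in². R_n = min(0.6×58×5.3438, 0.6×36×8.7188) + 1.0×58×1.2656 = min(185.96, 188.33) + 73.405 = 259.37 kips. φR_n = 0.75 × 259.37 = 194.5 kips.
Tension rupture (net): A_n = (10.5 − 3×1)×0.375 = 2.8125 in² (U = 1.0, A_e = A_n). φR_n = 0.75 × 58 × 2.8125 = 122.3 kips.
Governing: min(365.3, 434.9, 194.5, 122.3) = 122.3 kips → net-section rupture.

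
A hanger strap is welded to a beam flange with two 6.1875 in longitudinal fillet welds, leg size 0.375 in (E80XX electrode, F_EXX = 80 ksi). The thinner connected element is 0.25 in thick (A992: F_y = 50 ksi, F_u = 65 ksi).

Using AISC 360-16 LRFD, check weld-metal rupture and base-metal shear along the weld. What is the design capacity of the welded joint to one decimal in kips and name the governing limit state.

Weld metal: throat = 0.707×0.375 = 0.26513 in, L = 2×6.1875 = 12.375 in. φR_n = 0.75 × 0.6 × 80 × 0.26513 × 12.375 = 118.1 kips.
Base metal shear (0.25 in plate): yield φR_n = 1.0×0.6×50×0.25×12.375 = 92.8 kips; rupture φR_n = 0.75×0.6×65×0.25×12.375 = 90.5 kips; take 90.5 kips (rupture).
Governing: min(118.1, 90.5) = 90.5 kips → base-metal shear.

90.5 kips (base-metal shear governs)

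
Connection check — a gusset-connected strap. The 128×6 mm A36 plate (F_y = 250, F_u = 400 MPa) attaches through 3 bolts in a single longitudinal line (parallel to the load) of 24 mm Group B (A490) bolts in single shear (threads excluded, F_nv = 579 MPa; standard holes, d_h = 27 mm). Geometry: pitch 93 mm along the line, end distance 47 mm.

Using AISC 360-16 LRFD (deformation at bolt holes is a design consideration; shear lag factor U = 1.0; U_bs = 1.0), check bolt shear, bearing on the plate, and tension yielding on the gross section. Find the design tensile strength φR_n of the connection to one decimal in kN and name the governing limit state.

172.8 kN (gross-section yield governs)

Bolt shear: A_b = π(24)²/4 = 452.39 mm². φR_n = 0.75 × 579 × 452.39 × 3 × 1 = 589.4 kN.
Bearing (6 mm plate, F_u = 400 MPa): end bolts L_c = 47 − 27/2 = 33.5, R_n = min(1.2×33.5×6×400, 2.4×24×6×400) = 96.48 kN/bolt; interior L_c = 93 − 27 = 66, R_n = 138.24 kN/bolt. φR_n = 0.75 × (1×96.48 + 2×138.24) = 279.7 kN.
Tension yield (gross): A_g = 128×6 = 768 mm². φR_n = 0.90 × 250 × 768 = 172.8 kN.
Governing: min(589.4, 279.7, 172.8) = 172.8 kN → gross-section yield.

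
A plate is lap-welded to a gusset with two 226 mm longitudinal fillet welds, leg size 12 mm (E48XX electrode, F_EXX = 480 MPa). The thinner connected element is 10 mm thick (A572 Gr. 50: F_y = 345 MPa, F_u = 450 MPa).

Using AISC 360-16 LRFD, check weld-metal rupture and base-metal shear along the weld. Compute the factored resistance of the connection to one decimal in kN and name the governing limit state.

828.3 kN (weld metal governs)

Weld metal: throat = 0.707×12 = 8.484 mm, L = 2×226 = 452 mm. φR_n = 0.75 × 0.6 × 480 × 8.484 × 452 = 828.3 kN.
Base metal shear (10 mm plate): yield φR_n = 1.0×0.6×345×10×452 = 935.6 kN; rupture φR_n = 0.75×0.6×450×10×452 = 915.3 kN; take 915.3 kN (rupture).
Governing: min(828.3, 915.3) = 828.3 kN → weld metal.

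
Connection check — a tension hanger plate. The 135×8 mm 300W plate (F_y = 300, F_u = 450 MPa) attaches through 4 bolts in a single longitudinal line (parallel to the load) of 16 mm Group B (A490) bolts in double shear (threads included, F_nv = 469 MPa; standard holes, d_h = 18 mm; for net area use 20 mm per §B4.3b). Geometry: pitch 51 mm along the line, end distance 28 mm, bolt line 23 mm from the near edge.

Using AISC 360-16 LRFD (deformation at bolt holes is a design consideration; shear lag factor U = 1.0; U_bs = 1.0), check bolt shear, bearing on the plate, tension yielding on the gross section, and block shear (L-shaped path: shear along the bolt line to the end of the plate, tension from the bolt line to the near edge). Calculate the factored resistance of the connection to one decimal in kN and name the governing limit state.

214.9 kN (block shear governs)

Bolt shear: A_b = π(16)²/4 = 201.06 mm². φR_n = 0.75 × 469 × 201.06 × 4 × 2 = 565.8 kN.
Bearing (8 mm plate, F_u = 450 MPa): end bolts L_c = 28 − 18/2 = 19, R_n = min(1.2×19×8×450, 2.4×16×8×450) = 82.08 kN/bolt; interior L_c = 51 − 18 = 33, R_n = 138.24 kN/bolt. φR_n = 0.75 × (1×82.08 + 3×138.24) = 372.6 kN.
Tension yield (gross): A_g = 135×8 = 1080 mm². φR_n = 0.90 × 300 × 1080 = 291.6 kN.
Block shear: shear path 1×[28+3×51] = 1×181 mm, A_gv = 1448, A_nv = 1×(181 − 3.5×20)×8 = 888 mm²; tension to near edge: (23 − 0.5×20)×8 = 104 mm². R_n = min(0.6×450×888, 0.6×300×1448) + 1.0×450×104 = min(239.76, 260.64) + 46.8 = 286.56 kN. φR_n = 0.75 × 286.56 = 214.9 kN.
Governing: min(565.8, 372.6, 291.6, 214.9) = 214.9 kN → block shear.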